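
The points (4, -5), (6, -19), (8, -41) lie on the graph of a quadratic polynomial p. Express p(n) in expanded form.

p(n) = -n^2 + 3n - 1

Using the Lagrange interpolation formula with nodes 4, 6, 8:
  L_0(n) = (n - 6)(n - 8) / 8
  L_1(n) = (n - 4)(n - 8) / -4
  L_2(n) = (n - 4)(n - 6) / 8
Then p(n) = -5·L_0(n) - 19·L_1(n) - 41·L_2(n).
Expanding and collecting terms gives p(n) = -n^2 + 3n - 1.
Check: p(8) = -41. ✓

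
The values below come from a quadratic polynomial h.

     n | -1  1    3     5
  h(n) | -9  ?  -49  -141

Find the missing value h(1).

The 3 known points determine the degree-2 polynomial uniquely.
Write h(n) = an^2 + bn + c. Substituting each data point gives a linear system:
  a - b + c = -9
  9a + 3b + c = -49
  25a + 5b + c = -141
Solving the system yields a = -6, b = 2, c = -1.
So h(n) = -6n^2 + 2n - 1.
Then h(1) = -5.

-5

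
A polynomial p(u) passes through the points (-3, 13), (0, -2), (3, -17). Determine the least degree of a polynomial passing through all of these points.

Forward differences of the values at u = -3, 0, 3:
  p  : 13  -2  -17
  Δ  : -15  -15
  Δ^2: 0
The first differences are constant (-15) and nonzero, while all higher differences vanish, so the minimal degree is 1.

1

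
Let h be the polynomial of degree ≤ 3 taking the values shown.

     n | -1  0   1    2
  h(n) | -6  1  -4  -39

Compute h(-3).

Using the Lagrange interpolation formula with nodes -1, 0, 1, 2:
  L_0(n) = n(n - 1)(n - 2) / -6
  L_1(n) = (n + 1)(n - 1)(n - 2) / 2
  L_2(n) = (n + 1)n(n - 2) / -2
  L_3(n) = (n + 1)n(n - 1) / 6
Then h(n) = -6·L_0(n) + 1·L_1(n) - 4·L_2(n) - 39·L_3(n).
Expanding and collecting terms gives h(n) = -3n³ - 6n² + 4n + 1.
Evaluating at n = -3: h(-3) = 16.

16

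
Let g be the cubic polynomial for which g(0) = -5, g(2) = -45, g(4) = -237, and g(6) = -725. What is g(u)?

Write g(u) = au^3 + bu^2 + cu + d. Substituting each data point gives a linear system:
  d = -5
  8a + 4b + 2c + d = -45
  64a + 16b + 4c + d = -237
  216a + 36b + 6c + d = -725
Solving the system yields a = -3, b = -1, c = -6, d = -5.
So g(u) = -3u^3 - u^2 - 6u - 5.
Check: g(0) = -5. ✓

g(u) = -3u^3 - u^2 - 6u - 5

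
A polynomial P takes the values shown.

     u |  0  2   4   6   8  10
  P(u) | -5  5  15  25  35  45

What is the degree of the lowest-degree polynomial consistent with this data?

Forward differences of the values at u = 0, 2, 4, 6, 8, 10:
  P  : -5  5  15  25  35  45
  Δ  : 10  10  10  10  10
  Δ^2: 0  0  0  0
  Δ^3: 0  0  0
  Δ^4: 0  0
  Δ^5: 0
The first differences are constant (10) and nonzero, while all higher differences vanish, so the minimal degree is 1.

1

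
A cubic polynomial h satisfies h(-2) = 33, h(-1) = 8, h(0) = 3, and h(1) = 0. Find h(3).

Using the Lagrange interpolation formula with nodes -2, -1, 0, 1:
  L_0(x) = (x + 1)x(x - 1) / -6
  L_1(x) = (x + 2)x(x - 1) / 2
  L_2(x) = (x + 2)(x + 1)(x - 1) / -2
  L_3(x) = (x + 2)(x + 1)x / 6
Then h(x) = 33·L_0(x) + 8·L_1(x) + 3·L_2(x) + 0·L_3(x).
Expanding and collecting terms gives h(x) = -3x³ + x² - x + 3.
Evaluating at x = 3: h(3) = -72.

-72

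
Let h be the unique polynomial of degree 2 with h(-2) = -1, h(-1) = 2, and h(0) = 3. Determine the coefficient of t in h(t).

0

Write h(t) = at^2 + bt + c. Substituting each data point gives a linear system:
  4a - 2b + c = -1
  a - b + c = 2
  c = 3
Solving the system yields a = -1, b = 0, c = 3.
So h(t) = -t^2 + 3.
The coefficient of t is 0.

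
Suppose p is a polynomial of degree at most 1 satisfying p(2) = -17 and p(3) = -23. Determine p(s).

p(s) = -6s - 5

Using the Lagrange interpolation formula with nodes 2, 3:
  L_0(s) = (s - 3) / -1
  L_1(s) = (s - 2) / 1
Then p(s) = -17·L_0(s) - 23·L_1(s).
Expanding and collecting terms gives p(s) = -6s - 5.
Check: p(3) = -23. ✓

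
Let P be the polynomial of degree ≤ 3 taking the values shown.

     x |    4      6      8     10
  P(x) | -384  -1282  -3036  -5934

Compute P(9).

-4324

Using the Lagrange interpolation formula with nodes 4, 6, 8, 10:
  L_0(x) = (x - 6)(x - 8)(x - 10) / -48
  L_1(x) = (x - 4)(x - 8)(x - 10) / 16
  L_2(x) = (x - 4)(x - 6)(x - 10) / -16
  L_3(x) = (x - 4)(x - 6)(x - 8) / 48
Then P(x) = -384·L_0(x) - 1282·L_1(x) - 3036·L_2(x) - 5934·L_3(x).
Expanding and collecting terms gives P(x) = -6x^3 + x^2 - 3x - 4.
Evaluating at x = 9: P(9) = -4324.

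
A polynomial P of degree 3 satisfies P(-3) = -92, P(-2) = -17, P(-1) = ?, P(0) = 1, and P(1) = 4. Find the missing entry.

On equispaced nodes a degree-3 polynomial has vanishing fourth forward difference, so
  P(-3) - 4·P(-2) + 6·P(-1) - 4·P(0) + P(1) = 0.
Substituting the known values and solving for P(-1):
  6·P(-1) = 24
  P(-1) = 4.

4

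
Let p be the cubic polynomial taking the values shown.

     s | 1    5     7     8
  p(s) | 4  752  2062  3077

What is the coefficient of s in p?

Write p(s) = as^3 + bs^2 + cs + d. Substituting each data point gives a linear system:
  a + b + c + d = 4
  125a + 25b + 5c + d = 752
  343a + 49b + 7c + d = 2062
  512a + 64b + 8c + d = 3077
Solving the system yields a = 6, b = 0, c = 1, d = -3.
So p(s) = 6s³ + s - 3.
The coefficient of s is 1.

1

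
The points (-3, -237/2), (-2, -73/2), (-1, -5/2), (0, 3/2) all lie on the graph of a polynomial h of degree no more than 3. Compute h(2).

Using the Lagrange interpolation formula with nodes -3, -2, -1, 0:
  L_0(u) = (u + 2)(u + 1)u / -6
  L_1(u) = (u + 3)(u + 1)u / 2
  L_2(u) = (u + 3)(u + 2)u / -2
  L_3(u) = (u + 3)(u + 2)(u + 1) / 6
Then h(u) = -237/2·L_0(u) - 73/2·L_1(u) - 5/2·L_2(u) + 3/2·L_3(u).
Expanding and collecting terms gives h(u) = 3u³ - 6u² - 5u + 3/2.
Evaluating at u = 2: h(2) = -17/2.

-17/2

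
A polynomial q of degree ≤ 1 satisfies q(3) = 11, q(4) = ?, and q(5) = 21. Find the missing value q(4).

16

On equispaced nodes a degree-1 polynomial has vanishing second forward difference, so
  q(3) - 2·q(4) + q(5) = 0.
Substituting the known values and solving for q(4):
  -2·q(4) = -32
  q(4) = 16.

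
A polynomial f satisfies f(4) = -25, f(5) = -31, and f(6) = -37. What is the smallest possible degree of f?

Forward differences of the values at n = 4, 5, 6:
  f  : -25  -31  -37
  Δ  : -6  -6
  Δ^2: 0
The first differences are constant (-6) and nonzero, while all higher differences vanish, so the minimal degree is 1.

1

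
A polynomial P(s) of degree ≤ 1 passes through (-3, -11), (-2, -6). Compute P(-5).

Write P(s) = as + b. Substituting each data point gives a linear system:
  -3a + b = -11
  -2a + b = -6
Solving the system yields a = 5, b = 4.
So P(s) = 5s + 4.
Then P(-5) = -21.

-21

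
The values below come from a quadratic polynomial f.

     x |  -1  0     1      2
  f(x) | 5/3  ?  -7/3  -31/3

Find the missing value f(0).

5/3

On equispaced nodes a degree-2 polynomial has vanishing third forward difference, so
  - f(-1) + 3·f(0) - 3·f(1) + f(2) = 0.
Substituting the known values and solving for f(0):
  3·f(0) = 5
  f(0) = 5/3.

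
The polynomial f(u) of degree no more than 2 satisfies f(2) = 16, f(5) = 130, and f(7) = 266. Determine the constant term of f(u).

Write f(u) = au^2 + bu + c. Substituting each data point gives a linear system:
  4a + 2b + c = 16
  25a + 5b + c = 130
  49a + 7b + c = 266
Solving the system yields a = 6, b = -4, c = 0.
So f(u) = 6u^2 - 4u.
The constant term is 0.

0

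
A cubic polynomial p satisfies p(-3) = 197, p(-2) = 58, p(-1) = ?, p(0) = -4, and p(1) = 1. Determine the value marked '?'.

3

The 4 known points determine the degree-3 polynomial uniquely.
Write p(n) = an^3 + bn^2 + cn + d. Substituting each data point gives a linear system:
  -27a + 9b - 3c + d = 197
  -8a + 4b - 2c + d = 58
  d = -4
  a + b + c + d = 1
Solving the system yields a = -6, b = 6, c = 5, d = -4.
So p(n) = -6n^3 + 6n^2 + 5n - 4.
Then p(-1) = 3.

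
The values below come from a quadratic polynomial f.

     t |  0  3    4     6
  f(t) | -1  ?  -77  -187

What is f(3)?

-40

The 3 known points determine the degree-2 polynomial uniquely.
Write f(t) = at^2 + bt + c. Substituting each data point gives a linear system:
  c = -1
  16a + 4b + c = -77
  36a + 6b + c = -187
Solving the system yields a = -6, b = 5, c = -1.
So f(t) = -6t² + 5t - 1.
Then f(3) = -40.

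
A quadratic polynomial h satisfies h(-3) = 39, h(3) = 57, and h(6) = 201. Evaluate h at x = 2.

29

Using the Lagrange interpolation formula with nodes -3, 3, 6:
  L_0(x) = (x - 3)(x - 6) / 54
  L_1(x) = (x + 3)(x - 6) / -18
  L_2(x) = (x + 3)(x - 3) / 27
Then h(x) = 39·L_0(x) + 57·L_1(x) + 201·L_2(x).
Expanding and collecting terms gives h(x) = 5x^2 + 3x + 3.
Evaluating at x = 2: h(2) = 29.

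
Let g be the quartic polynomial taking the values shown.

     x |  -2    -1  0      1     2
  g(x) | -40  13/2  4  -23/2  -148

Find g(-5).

-5987/2

Using the Lagrange interpolation formula with nodes -2, -1, 0, 1, 2:
  L_0(x) = (x + 1)x(x - 1)(x - 2) / 24
  L_1(x) = (x + 2)x(x - 1)(x - 2) / -6
  L_2(x) = (x + 2)(x + 1)(x - 1)(x - 2) / 4
  L_3(x) = (x + 2)(x + 1)x(x - 2) / -6
  L_4(x) = (x + 2)(x + 1)x(x - 1) / 24
Then g(x) = -40·L_0(x) + 13/2·L_1(x) + 4·L_2(x) - 23/2·L_3(x) - 148·L_4(x).
Expanding and collecting terms gives g(x) = -6x^4 - 6x^3 - (1/2)x^2 - 3x + 4.
Evaluating at x = -5: g(-5) = -5987/2.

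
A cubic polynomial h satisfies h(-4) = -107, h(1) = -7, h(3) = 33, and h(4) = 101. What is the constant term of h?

Write h(n) = an^3 + bn^2 + cn + d. Substituting each data point gives a linear system:
  -64a + 16b - 4c + d = -107
  a + b + c + d = -7
  27a + 9b + 3c + d = 33
  64a + 16b + 4c + d = 101
Solving the system yields a = 2, b = 0, c = -6, d = -3.
So h(n) = 2n³ - 6n - 3.
The constant term is -3.

-3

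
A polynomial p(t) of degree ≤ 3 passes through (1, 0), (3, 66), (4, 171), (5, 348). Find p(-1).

Write p(t) = at^3 + bt^2 + ct + d. Substituting each data point gives a linear system:
  a + b + c + d = 0
  27a + 9b + 3c + d = 66
  64a + 16b + 4c + d = 171
  125a + 25b + 5c + d = 348
Solving the system yields a = 3, b = 0, c = -6, d = 3.
So p(t) = 3t^3 - 6t + 3.
Then p(-1) = 6.

6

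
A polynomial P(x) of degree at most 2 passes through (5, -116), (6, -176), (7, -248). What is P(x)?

P(x) = -6x^2 + 6x + 4

Write P(x) = ax^2 + bx + c. Substituting each data point gives a linear system:
  25a + 5b + c = -116
  36a + 6b + c = -176
  49a + 7b + c = -248
Solving the system yields a = -6, b = 6, c = 4.
So P(x) = -6x² + 6x + 4.
Check: P(5) = -116. ✓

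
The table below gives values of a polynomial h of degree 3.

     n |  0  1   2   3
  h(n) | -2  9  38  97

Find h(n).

Write h(n) = an^3 + bn^2 + cn + d. Substituting each data point gives a linear system:
  d = -2
  a + b + c + d = 9
  8a + 4b + 2c + d = 38
  27a + 9b + 3c + d = 97
Solving the system yields a = 2, b = 3, c = 6, d = -2.
So h(n) = 2n^3 + 3n^2 + 6n - 2.
Check: h(1) = 9. ✓

h(n) = 2n^3 + 3n^2 + 6n - 2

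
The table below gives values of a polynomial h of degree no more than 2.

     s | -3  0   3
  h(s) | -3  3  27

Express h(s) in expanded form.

h(s) = s^2 + 5s + 3

Write h(s) = as^2 + bs + c. Substituting each data point gives a linear system:
  9a - 3b + c = -3
  c = 3
  9a + 3b + c = 27
Solving the system yields a = 1, b = 5, c = 3.
So h(s) = s² + 5s + 3.
Check: h(-3) = -3. ✓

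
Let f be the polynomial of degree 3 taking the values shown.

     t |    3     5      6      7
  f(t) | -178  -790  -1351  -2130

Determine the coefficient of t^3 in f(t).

-6

Write f(t) = at^3 + bt^2 + ct + d. Substituting each data point gives a linear system:
  27a + 9b + 3c + d = -178
  125a + 25b + 5c + d = -790
  216a + 36b + 6c + d = -1351
  343a + 49b + 7c + d = -2130
Solving the system yields a = -6, b = -1, c = -4, d = 5.
So f(t) = -6t^3 - t^2 - 4t + 5.
The leading coefficient is -6.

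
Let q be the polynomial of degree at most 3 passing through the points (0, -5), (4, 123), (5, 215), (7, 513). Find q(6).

Write q(u) = au^3 + bu^2 + cu + d. Substituting each data point gives a linear system:
  d = -5
  64a + 16b + 4c + d = 123
  125a + 25b + 5c + d = 215
  343a + 49b + 7c + d = 513
Solving the system yields a = 1, b = 3, c = 4, d = -5.
So q(u) = u^3 + 3u^2 + 4u - 5.
Then q(6) = 343.

343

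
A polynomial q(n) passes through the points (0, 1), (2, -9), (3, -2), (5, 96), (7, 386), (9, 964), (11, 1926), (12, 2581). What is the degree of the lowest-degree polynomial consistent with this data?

3

Divided differences on the nodes 0, 2, 3, 5, 7, 9, 11, 12:
  order 0: 1  -9  -2  96  386  964  1926  2581
  order 1: -5  7  49  145  289  481  655
  order 2: 4  14  24  36  48  58
  order 3: 2  2  2  2  2
  order 4: 0  0  0  0
  order 5: 0  0  0
  order 6: 0  0
  order 7: 0
The order-3 divided differences are all 2 (nonzero) and every higher order vanishes, so the data lies on a polynomial of degree exactly 3.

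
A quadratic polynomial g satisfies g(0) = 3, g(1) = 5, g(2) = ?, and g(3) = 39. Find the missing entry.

17

The 3 known points determine the degree-2 polynomial uniquely.
Write g(u) = au^2 + bu + c. Substituting each data point gives a linear system:
  c = 3
  a + b + c = 5
  9a + 3b + c = 39
Solving the system yields a = 5, b = -3, c = 3.
So g(u) = 5u^2 - 3u + 3.
Then g(2) = 17.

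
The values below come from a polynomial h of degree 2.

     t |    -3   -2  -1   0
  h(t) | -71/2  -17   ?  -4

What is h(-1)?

The 3 known points determine the degree-2 polynomial uniquely.
Write h(t) = at^2 + bt + c. Substituting each data point gives a linear system:
  9a - 3b + c = -71/2
  4a - 2b + c = -17
  c = -4
Solving the system yields a = -4, b = -3/2, c = -4.
So h(t) = -4t^2 - (3/2)t - 4.
Then h(-1) = -13/2.

-13/2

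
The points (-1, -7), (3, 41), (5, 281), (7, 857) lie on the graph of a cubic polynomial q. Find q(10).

2666

Using the Lagrange interpolation formula with nodes -1, 3, 5, 7:
  L_0(u) = (u - 3)(u - 5)(u - 7) / -192
  L_1(u) = (u + 1)(u - 5)(u - 7) / 32
  L_2(u) = (u + 1)(u - 3)(u - 7) / -24
  L_3(u) = (u + 1)(u - 3)(u - 5) / 64
Then q(u) = -7·L_0(u) + 41·L_1(u) + 281·L_2(u) + 857·L_3(u).
Expanding and collecting terms gives q(u) = 3u^3 - 3u^2 - 3u - 4.
Evaluating at u = 10: q(10) = 2666.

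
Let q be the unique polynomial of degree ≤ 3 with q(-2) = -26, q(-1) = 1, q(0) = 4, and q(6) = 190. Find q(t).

q(t) = 2t^3 - 6t^2 - 5t + 4

Write q(t) = at^3 + bt^2 + ct + d. Substituting each data point gives a linear system:
  -8a + 4b - 2c + d = -26
  -a + b - c + d = 1
  d = 4
  216a + 36b + 6c + d = 190
Solving the system yields a = 2, b = -6, c = -5, d = 4.
So q(t) = 2t^3 - 6t^2 - 5t + 4.
Check: q(-1) = 1. ✓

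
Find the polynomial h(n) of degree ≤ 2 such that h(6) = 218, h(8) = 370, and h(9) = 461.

h(n) = 5n^2 + 6n + 2

Write h(n) = an^2 + bn + c. Substituting each data point gives a linear system:
  36a + 6b + c = 218
  64a + 8b + c = 370
  81a + 9b + c = 461
Solving the system yields a = 5, b = 6, c = 2.
So h(n) = 5n^2 + 6n + 2.
Check: h(9) = 461. ✓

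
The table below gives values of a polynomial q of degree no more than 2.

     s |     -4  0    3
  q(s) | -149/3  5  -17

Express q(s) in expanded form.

Using the Lagrange interpolation formula with nodes -4, 0, 3:
  L_0(s) = s(s - 3) / 28
  L_1(s) = (s + 4)(s - 3) / -12
  L_2(s) = (s + 4)s / 21
Then q(s) = -149/3·L_0(s) + 5·L_1(s) - 17·L_2(s).
Expanding and collecting terms gives q(s) = -3s^2 + (5/3)s + 5.
Check: q(-4) = -149/3. ✓

q(s) = -3s^2 + (5/3)s + 5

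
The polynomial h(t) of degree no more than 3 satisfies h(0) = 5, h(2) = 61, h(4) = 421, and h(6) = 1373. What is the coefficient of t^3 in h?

6

Write h(t) = at^3 + bt^2 + ct + d. Substituting each data point gives a linear system:
  d = 5
  8a + 4b + 2c + d = 61
  64a + 16b + 4c + d = 421
  216a + 36b + 6c + d = 1373
Solving the system yields a = 6, b = 2, c = 0, d = 5.
So h(t) = 6t^3 + 2t^2 + 5.
The leading coefficient is 6.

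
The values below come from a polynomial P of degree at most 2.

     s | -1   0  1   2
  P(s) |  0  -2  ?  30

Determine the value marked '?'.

8

The 3 known points determine the degree-2 polynomial uniquely.
Write P(s) = as^2 + bs + c. Substituting each data point gives a linear system:
  a - b + c = 0
  c = -2
  4a + 2b + c = 30
Solving the system yields a = 6, b = 4, c = -2.
So P(s) = 6s^2 + 4s - 2.
Then P(1) = 8.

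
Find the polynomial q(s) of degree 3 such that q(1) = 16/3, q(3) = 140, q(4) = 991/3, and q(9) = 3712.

Write q(s) = as^3 + bs^2 + cs + d. Substituting each data point gives a linear system:
  a + b + c + d = 16/3
  27a + 9b + 3c + d = 140
  64a + 16b + 4c + d = 991/3
  729a + 81b + 9c + d = 3712
Solving the system yields a = 5, b = 1, c = -5/3, d = 1.
So q(s) = 5s^3 + s^2 - (5/3)s + 1.
Check: q(1) = 16/3. ✓

q(s) = 5s^3 + s^2 - (5/3)s + 1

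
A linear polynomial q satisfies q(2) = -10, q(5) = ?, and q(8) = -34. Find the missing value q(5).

-22

The 2 known points determine the degree-1 polynomial uniquely.
Write q(n) = an + b. Substituting each data point gives a linear system:
  2a + b = -10
  8a + b = -34
Solving the system yields a = -4, b = -2.
So q(n) = -4n - 2.
Then q(5) = -22.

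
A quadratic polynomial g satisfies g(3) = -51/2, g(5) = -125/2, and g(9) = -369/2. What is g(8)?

Write g(u) = au^2 + bu + c. Substituting each data point gives a linear system:
  9a + 3b + c = -51/2
  25a + 5b + c = -125/2
  81a + 9b + c = -369/2
Solving the system yields a = -2, b = -5/2, c = 0.
So g(u) = -2u^2 - (5/2)u.
Then g(8) = -148.

-148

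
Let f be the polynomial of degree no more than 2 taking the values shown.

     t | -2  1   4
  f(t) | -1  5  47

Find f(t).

f(t) = 2t^2 + 4t - 1

Write f(t) = at^2 + bt + c. Substituting each data point gives a linear system:
  4a - 2b + c = -1
  a + b + c = 5
  16a + 4b + c = 47
Solving the system yields a = 2, b = 4, c = -1.
So f(t) = 2t^2 + 4t - 1.
Check: f(1) = 5. ✓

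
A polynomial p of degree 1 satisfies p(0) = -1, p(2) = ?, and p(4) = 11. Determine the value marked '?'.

The 2 known points determine the degree-1 polynomial uniquely.
Write p(n) = an + b. Substituting each data point gives a linear system:
  b = -1
  4a + b = 11
Solving the system yields a = 3, b = -1.
So p(n) = 3n - 1.
Then p(2) = 5.

5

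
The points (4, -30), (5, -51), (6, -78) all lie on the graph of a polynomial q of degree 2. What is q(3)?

Write q(u) = au^2 + bu + c. Substituting each data point gives a linear system:
  16a + 4b + c = -30
  25a + 5b + c = -51
  36a + 6b + c = -78
Solving the system yields a = -3, b = 6, c = -6.
So q(u) = -3u^2 + 6u - 6.
Then q(3) = -15.

-15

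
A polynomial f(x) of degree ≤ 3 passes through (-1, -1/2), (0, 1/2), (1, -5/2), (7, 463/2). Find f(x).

f(x) = x^3 - 2x^2 - 2x + 1/2

Write f(x) = ax^3 + bx^2 + cx + d. Substituting each data point gives a linear system:
  -a + b - c + d = -1/2
  d = 1/2
  a + b + c + d = -5/2
  343a + 49b + 7c + d = 463/2
Solving the system yields a = 1, b = -2, c = -2, d = 1/2.
So f(x) = x^3 - 2x^2 - 2x + 1/2.
Check: f(1) = -5/2. ✓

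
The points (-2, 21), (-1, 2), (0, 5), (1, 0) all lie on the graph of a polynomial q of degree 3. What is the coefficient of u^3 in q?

Write q(u) = au^3 + bu^2 + cu + d. Substituting each data point gives a linear system:
  -8a + 4b - 2c + d = 21
  -a + b - c + d = 2
  d = 5
  a + b + c + d = 0
Solving the system yields a = -5, b = -4, c = 4, d = 5.
So q(u) = -5u^3 - 4u^2 + 4u + 5.
The leading coefficient is -5.

-5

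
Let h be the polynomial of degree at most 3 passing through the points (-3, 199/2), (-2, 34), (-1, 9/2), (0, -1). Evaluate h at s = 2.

Forward differences of the values at s = -3, -2, -1, 0:
  h  : 199/2  34  9/2  -1
  Δ  : -131/2  -59/2  -11/2
  Δ^2: 36  24
  Δ^3: -12
The third differences are constant, confirming degree 3.
Interpolating (Newton forward form) and evaluating at s = 2 gives h(2) = 12.

12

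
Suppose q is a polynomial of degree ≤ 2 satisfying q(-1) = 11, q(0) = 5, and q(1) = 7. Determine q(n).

q(n) = 4n^2 - 2n + 5

Using the Lagrange interpolation formula with nodes -1, 0, 1:
  L_0(n) = n(n - 1) / 2
  L_1(n) = (n + 1)(n - 1) / -1
  L_2(n) = (n + 1)n / 2
Then q(n) = 11·L_0(n) + 5·L_1(n) + 7·L_2(n).
Expanding and collecting terms gives q(n) = 4n^2 - 2n + 5.
Check: q(1) = 7. ✓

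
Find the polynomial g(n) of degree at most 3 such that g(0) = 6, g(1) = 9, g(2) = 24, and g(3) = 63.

Write g(n) = an^3 + bn^2 + cn + d. Substituting each data point gives a linear system:
  d = 6
  a + b + c + d = 9
  8a + 4b + 2c + d = 24
  27a + 9b + 3c + d = 63
Solving the system yields a = 2, b = 0, c = 1, d = 6.
So g(n) = 2n^3 + n + 6.
Check: g(0) = 6. ✓

g(n) = 2n^3 + n + 6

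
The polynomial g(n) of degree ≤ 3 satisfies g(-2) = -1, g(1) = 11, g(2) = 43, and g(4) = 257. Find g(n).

Using the Lagrange interpolation formula with nodes -2, 1, 2, 4:
  L_0(n) = (n - 1)(n - 2)(n - 4) / -72
  L_1(n) = (n + 2)(n - 2)(n - 4) / 9
  L_2(n) = (n + 2)(n - 1)(n - 4) / -8
  L_3(n) = (n + 2)(n - 1)(n - 2) / 36
Then g(n) = -1·L_0(n) + 11·L_1(n) + 43·L_2(n) + 257·L_3(n).
Expanding and collecting terms gives g(n) = 3n³ + 4n² - n + 5.
Check: g(4) = 257. ✓

g(n) = 3n^3 + 4n^2 - n + 5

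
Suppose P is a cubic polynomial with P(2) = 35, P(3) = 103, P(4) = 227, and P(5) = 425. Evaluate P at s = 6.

715

Write P(s) = as^3 + bs^2 + cs + d. Substituting each data point gives a linear system:
  8a + 4b + 2c + d = 35
  27a + 9b + 3c + d = 103
  64a + 16b + 4c + d = 227
  125a + 25b + 5c + d = 425
Solving the system yields a = 3, b = 1, c = 6, d = -5.
So P(s) = 3s³ + s² + 6s - 5.
Then P(6) = 715.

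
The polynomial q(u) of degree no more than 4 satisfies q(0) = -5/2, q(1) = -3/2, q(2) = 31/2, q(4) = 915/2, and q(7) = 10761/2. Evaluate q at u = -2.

Using the Lagrange interpolation formula with nodes 0, 1, 2, 4, 7:
  L_0(u) = (u - 1)(u - 2)(u - 4)(u - 7) / 56
  L_1(u) = u(u - 2)(u - 4)(u - 7) / -18
  L_2(u) = u(u - 1)(u - 4)(u - 7) / 20
  L_3(u) = u(u - 1)(u - 2)(u - 7) / -72
  L_4(u) = u(u - 1)(u - 2)(u - 4) / 630
Then q(u) = -5/2·L_0(u) - 3/2·L_1(u) + 31/2·L_2(u) + 915/2·L_3(u) + 10761/2·L_4(u).
Expanding and collecting terms gives q(u) = 3u⁴ - 6u³ + 5u² - u - 5/2.
Evaluating at u = -2: q(-2) = 231/2.

231/2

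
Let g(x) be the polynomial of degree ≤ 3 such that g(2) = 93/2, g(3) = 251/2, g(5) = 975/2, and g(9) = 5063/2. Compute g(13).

Write g(x) = ax^3 + bx^2 + cx + d. Substituting each data point gives a linear system:
  8a + 4b + 2c + d = 93/2
  27a + 9b + 3c + d = 251/2
  125a + 25b + 5c + d = 975/2
  729a + 81b + 9c + d = 5063/2
Solving the system yields a = 3, b = 4, c = 2, d = 5/2.
So g(x) = 3x^3 + 4x^2 + 2x + 5/2.
Then g(13) = 14591/2.

14591/2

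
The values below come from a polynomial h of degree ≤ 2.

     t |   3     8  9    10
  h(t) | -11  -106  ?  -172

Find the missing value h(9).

-137

The 3 known points determine the degree-2 polynomial uniquely.
Write h(t) = at^2 + bt + c. Substituting each data point gives a linear system:
  9a + 3b + c = -11
  64a + 8b + c = -106
  100a + 10b + c = -172
Solving the system yields a = -2, b = 3, c = -2.
So h(t) = -2t^2 + 3t - 2.
Then h(9) = -137.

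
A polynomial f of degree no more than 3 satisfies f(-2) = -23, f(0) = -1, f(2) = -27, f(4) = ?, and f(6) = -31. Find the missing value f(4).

The 4 known points determine the degree-3 polynomial uniquely.
Write f(u) = au^3 + bu^2 + cu + d. Substituting each data point gives a linear system:
  -8a + 4b - 2c + d = -23
  d = -1
  8a + 4b + 2c + d = -27
  216a + 36b + 6c + d = -31
Solving the system yields a = 1, b = -6, c = -5, d = -1.
So f(u) = u³ - 6u² - 5u - 1.
Then f(4) = -53.

-53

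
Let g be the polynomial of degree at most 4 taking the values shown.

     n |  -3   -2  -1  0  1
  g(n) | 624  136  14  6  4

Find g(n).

g(n) = 6n^4 - 6n^3 - 3n^2 + n + 6

Write g(n) = an^4 + bn^3 + cn^2 + dn + e. Substituting each data point gives a linear system:
  81a - 27b + 9c - 3d + e = 624
  16a - 8b + 4c - 2d + e = 136
  a - b + c - d + e = 14
  e = 6
  a + b + c + d + e = 4
Solving the system yields a = 6, b = -6, c = -3, d = 1, e = 6.
So g(n) = 6n^4 - 6n^3 - 3n^2 + n + 6.
Check: g(0) = 6. ✓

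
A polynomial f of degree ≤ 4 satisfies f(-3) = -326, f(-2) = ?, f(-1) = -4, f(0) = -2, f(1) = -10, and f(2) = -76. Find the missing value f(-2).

-64

On equispaced nodes a degree-4 polynomial has vanishing fifth forward difference, so
  - f(-3) + 5·f(-2) - 10·f(-1) + 10·f(0) - 5·f(1) + f(2) = 0.
Substituting the known values and solving for f(-2):
  5·f(-2) = -320
  f(-2) = -64.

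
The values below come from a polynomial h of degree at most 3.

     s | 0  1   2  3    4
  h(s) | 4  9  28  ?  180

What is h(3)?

The 4 known points determine the degree-3 polynomial uniquely.
Write h(s) = as^3 + bs^2 + cs + d. Substituting each data point gives a linear system:
  d = 4
  a + b + c + d = 9
  8a + 4b + 2c + d = 28
  64a + 16b + 4c + d = 180
Solving the system yields a = 3, b = -2, c = 4, d = 4.
So h(s) = 3s^3 - 2s^2 + 4s + 4.
Then h(3) = 79.

79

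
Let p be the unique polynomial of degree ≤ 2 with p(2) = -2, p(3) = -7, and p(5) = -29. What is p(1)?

Write p(t) = at^2 + bt + c. Substituting each data point gives a linear system:
  4a + 2b + c = -2
  9a + 3b + c = -7
  25a + 5b + c = -29
Solving the system yields a = -2, b = 5, c = -4.
So p(t) = -2t^2 + 5t - 4.
Then p(1) = -1.

-1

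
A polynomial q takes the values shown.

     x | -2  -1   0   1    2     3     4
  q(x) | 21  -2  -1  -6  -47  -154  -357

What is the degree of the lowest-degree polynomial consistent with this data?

3

Forward differences of the values at x = -2, -1, 0, 1, 2, 3, 4:
  q  : 21  -2  -1  -6  -47  -154  -357
  Δ  : -23  1  -5  -41  -107  -203
  Δ^2: 24  -6  -36  -66  -96
  Δ^3: -30  -30  -30  -30
  Δ^4: 0  0  0
  Δ^5: 0  0
  Δ^6: 0
The third differences are constant (-30) and nonzero, while all higher differences vanish, so the minimal degree is 3.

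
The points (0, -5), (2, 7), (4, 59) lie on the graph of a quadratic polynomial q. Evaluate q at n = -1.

Using the Lagrange interpolation formula with nodes 0, 2, 4:
  L_0(n) = (n - 2)(n - 4) / 8
  L_1(n) = n(n - 4) / -4
  L_2(n) = n(n - 2) / 8
Then q(n) = -5·L_0(n) + 7·L_1(n) + 59·L_2(n).
Expanding and collecting terms gives q(n) = 5n^2 - 4n - 5.
Evaluating at n = -1: q(-1) = 4.

4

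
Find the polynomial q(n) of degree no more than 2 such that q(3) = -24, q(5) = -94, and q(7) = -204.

q(n) = -5n^2 + 5n + 6

Using the Lagrange interpolation formula with nodes 3, 5, 7:
  L_0(n) = (n - 5)(n - 7) / 8
  L_1(n) = (n - 3)(n - 7) / -4
  L_2(n) = (n - 3)(n - 5) / 8
Then q(n) = -24·L_0(n) - 94·L_1(n) - 204·L_2(n).
Expanding and collecting terms gives q(n) = -5n² + 5n + 6.
Check: q(5) = -94. ✓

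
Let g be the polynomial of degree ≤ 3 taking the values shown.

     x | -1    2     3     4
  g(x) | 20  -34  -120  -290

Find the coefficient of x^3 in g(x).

Write g(x) = ax^3 + bx^2 + cx + d. Substituting each data point gives a linear system:
  -a + b - c + d = 20
  8a + 4b + 2c + d = -34
  27a + 9b + 3c + d = -120
  64a + 16b + 4c + d = -290
Solving the system yields a = -5, b = 3, c = -6, d = 6.
So g(x) = -5x³ + 3x² - 6x + 6.
The leading coefficient is -5.

-5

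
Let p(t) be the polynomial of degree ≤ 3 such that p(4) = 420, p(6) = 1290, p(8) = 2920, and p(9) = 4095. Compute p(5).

Using the Lagrange interpolation formula with nodes 4, 6, 8, 9:
  L_0(t) = (t - 6)(t - 8)(t - 9) / -40
  L_1(t) = (t - 4)(t - 8)(t - 9) / 12
  L_2(t) = (t - 4)(t - 6)(t - 9) / -8
  L_3(t) = (t - 4)(t - 6)(t - 8) / 15
Then p(t) = 420·L_0(t) + 1290·L_1(t) + 2920·L_2(t) + 4095·L_3(t).
Expanding and collecting terms gives p(t) = 5t^3 + 5t^2 + 5t.
Evaluating at t = 5: p(5) = 775.

775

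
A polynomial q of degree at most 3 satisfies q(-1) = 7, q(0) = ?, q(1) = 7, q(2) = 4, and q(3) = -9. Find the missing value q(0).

6

The 4 known points determine the degree-3 polynomial uniquely.
Write q(s) = as^3 + bs^2 + cs + d. Substituting each data point gives a linear system:
  -a + b - c + d = 7
  a + b + c + d = 7
  8a + 4b + 2c + d = 4
  27a + 9b + 3c + d = -9
Solving the system yields a = -1, b = 1, c = 1, d = 6.
So q(s) = -s³ + s² + s + 6.
Then q(0) = 6.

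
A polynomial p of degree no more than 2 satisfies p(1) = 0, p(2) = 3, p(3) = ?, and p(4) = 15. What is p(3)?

8

The 3 known points determine the degree-2 polynomial uniquely.
Write p(x) = ax^2 + bx + c. Substituting each data point gives a linear system:
  a + b + c = 0
  4a + 2b + c = 3
  16a + 4b + c = 15
Solving the system yields a = 1, b = 0, c = -1.
So p(x) = x^2 - 1.
Then p(3) = 8.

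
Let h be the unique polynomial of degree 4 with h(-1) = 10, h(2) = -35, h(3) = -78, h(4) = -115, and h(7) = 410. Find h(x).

Write h(x) = ax^4 + bx^3 + cx^2 + dx + e. Substituting each data point gives a linear system:
  a - b + c - d + e = 10
  16a + 8b + 4c + 2d + e = -35
  81a + 27b + 9c + 3d + e = -78
  256a + 64b + 16c + 4d + e = -115
  2401a + 343b + 49c + 7d + e = 410
Solving the system yields a = 1, b = -6, c = 2, d = -4, e = -3.
So h(x) = x^4 - 6x^3 + 2x^2 - 4x - 3.
Check: h(3) = -78. ✓

h(x) = x^4 - 6x^3 + 2x^2 - 4x - 3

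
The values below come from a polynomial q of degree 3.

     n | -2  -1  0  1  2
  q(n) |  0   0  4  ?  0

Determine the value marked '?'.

6

The 4 known points determine the degree-3 polynomial uniquely.
Write q(n) = an^3 + bn^2 + cn + d. Substituting each data point gives a linear system:
  -8a + 4b - 2c + d = 0
  -a + b - c + d = 0
  d = 4
  8a + 4b + 2c + d = 0
Solving the system yields a = -1, b = -1, c = 4, d = 4.
So q(n) = -n³ - n² + 4n + 4.
Then q(1) = 6.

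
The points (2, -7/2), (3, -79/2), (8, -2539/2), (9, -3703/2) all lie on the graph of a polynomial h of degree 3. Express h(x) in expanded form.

h(x) = -3x^3 + 4x^2 + x + 5/2

Using the Lagrange interpolation formula with nodes 2, 3, 8, 9:
  L_0(x) = (x - 3)(x - 8)(x - 9) / -42
  L_1(x) = (x - 2)(x - 8)(x - 9) / 30
  L_2(x) = (x - 2)(x - 3)(x - 9) / -30
  L_3(x) = (x - 2)(x - 3)(x - 8) / 42
Then h(x) = -7/2·L_0(x) - 79/2·L_1(x) - 2539/2·L_2(x) - 3703/2·L_3(x).
Expanding and collecting terms gives h(x) = -3x^3 + 4x^2 + x + 5/2.
Check: h(9) = -3703/2. ✓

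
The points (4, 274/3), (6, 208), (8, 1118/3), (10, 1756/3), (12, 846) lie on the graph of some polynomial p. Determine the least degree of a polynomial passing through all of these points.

2

Forward differences of the values at n = 4, 6, 8, 10, 12:
  p  : 274/3  208  1118/3  1756/3  846
  Δ  : 350/3  494/3  638/3  782/3
  Δ^2: 48  48  48
  Δ^3: 0  0
  Δ^4: 0
The second differences are constant (48) and nonzero, while all higher differences vanish, so the minimal degree is 2.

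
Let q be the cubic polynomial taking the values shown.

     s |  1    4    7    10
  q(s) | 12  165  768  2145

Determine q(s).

q(s) = 2s^3 + s^2 + 4s + 5

Write q(s) = as^3 + bs^2 + cs + d. Substituting each data point gives a linear system:
  a + b + c + d = 12
  64a + 16b + 4c + d = 165
  343a + 49b + 7c + d = 768
  1000a + 100b + 10c + d = 2145
Solving the system yields a = 2, b = 1, c = 4, d = 5.
So q(s) = 2s^3 + s^2 + 4s + 5.
Check: q(10) = 2145. ✓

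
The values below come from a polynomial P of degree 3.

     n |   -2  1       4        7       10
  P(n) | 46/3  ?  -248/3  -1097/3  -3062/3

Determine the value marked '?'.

-29/3

The 4 known points determine the degree-3 polynomial uniquely.
Write P(n) = an^3 + bn^2 + cn + d. Substituting each data point gives a linear system:
  -8a + 4b - 2c + d = 46/3
  64a + 16b + 4c + d = -248/3
  343a + 49b + 7c + d = -1097/3
  1000a + 100b + 10c + d = -3062/3
Solving the system yields a = -1, b = 1/3, c = -5, d = -4.
So P(n) = -n^3 + (1/3)n^2 - 5n - 4.
Then P(1) = -29/3.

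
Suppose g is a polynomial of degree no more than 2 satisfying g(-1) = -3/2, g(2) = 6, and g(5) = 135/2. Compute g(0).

Write g(x) = ax^2 + bx + c. Substituting each data point gives a linear system:
  a - b + c = -3/2
  4a + 2b + c = 6
  25a + 5b + c = 135/2
Solving the system yields a = 3, b = -1/2, c = -5.
So g(x) = 3x^2 - (1/2)x - 5.
Then g(0) = -5.

-5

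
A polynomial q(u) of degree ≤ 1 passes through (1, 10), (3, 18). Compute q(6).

Using the Lagrange interpolation formula with nodes 1, 3:
  L_0(u) = (u - 3) / -2
  L_1(u) = (u - 1) / 2
Then q(u) = 10·L_0(u) + 18·L_1(u).
Expanding and collecting terms gives q(u) = 4u + 6.
Evaluating at u = 6: q(6) = 30.

30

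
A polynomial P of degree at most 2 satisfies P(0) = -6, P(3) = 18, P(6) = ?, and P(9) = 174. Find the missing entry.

78

On equispaced nodes a degree-2 polynomial has vanishing third forward difference, so
  - P(0) + 3·P(3) - 3·P(6) + P(9) = 0.
Substituting the known values and solving for P(6):
  -3·P(6) = -234
  P(6) = 78.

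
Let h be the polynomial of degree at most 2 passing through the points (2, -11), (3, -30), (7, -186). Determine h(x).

Write h(x) = ax^2 + bx + c. Substituting each data point gives a linear system:
  4a + 2b + c = -11
  9a + 3b + c = -30
  49a + 7b + c = -186
Solving the system yields a = -4, b = 1, c = 3.
So h(x) = -4x^2 + x + 3.
Check: h(7) = -186. ✓

h(x) = -4x^2 + x + 3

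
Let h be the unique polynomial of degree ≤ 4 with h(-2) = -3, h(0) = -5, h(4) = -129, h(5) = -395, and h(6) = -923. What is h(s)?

Using the Lagrange interpolation formula with nodes -2, 0, 4, 5, 6:
  L_0(s) = s(s - 4)(s - 5)(s - 6) / 672
  L_1(s) = (s + 2)(s - 4)(s - 5)(s - 6) / -240
  L_2(s) = (s + 2)s(s - 5)(s - 6) / 48
  L_3(s) = (s + 2)s(s - 4)(s - 6) / -35
  L_4(s) = (s + 2)s(s - 4)(s - 5) / 96
Then h(s) = -3·L_0(s) - 5·L_1(s) - 129·L_2(s) - 395·L_3(s) - 923·L_4(s).
Expanding and collecting terms gives h(s) = -s^4 + s^3 + 5s^2 - 3s - 5.
Check: h(6) = -923. ✓

h(s) = -s^4 + s^3 + 5s^2 - 3s - 5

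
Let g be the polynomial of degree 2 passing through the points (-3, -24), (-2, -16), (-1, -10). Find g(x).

Write g(x) = ax^2 + bx + c. Substituting each data point gives a linear system:
  9a - 3b + c = -24
  4a - 2b + c = -16
  a - b + c = -10
Solving the system yields a = -1, b = 3, c = -6.
So g(x) = -x^2 + 3x - 6.
Check: g(-1) = -10. ✓

g(x) = -x^2 + 3x - 6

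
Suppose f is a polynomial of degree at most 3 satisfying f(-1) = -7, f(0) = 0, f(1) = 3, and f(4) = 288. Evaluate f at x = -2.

-48

Write f(x) = ax^3 + bx^2 + cx + d. Substituting each data point gives a linear system:
  -a + b - c + d = -7
  d = 0
  a + b + c + d = 3
  64a + 16b + 4c + d = 288
Solving the system yields a = 5, b = -2, c = 0, d = 0.
So f(x) = 5x^3 - 2x^2.
Then f(-2) = -48.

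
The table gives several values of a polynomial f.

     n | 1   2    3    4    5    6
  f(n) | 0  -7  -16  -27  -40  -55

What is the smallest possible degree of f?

2

Forward differences of the values at n = 1, 2, 3, 4, 5, 6:
  f  : 0  -7  -16  -27  -40  -55
  Δ  : -7  -9  -11  -13  -15
  Δ^2: -2  -2  -2  -2
  Δ^3: 0  0  0
  Δ^4: 0  0
  Δ^5: 0
The second differences are constant (-2) and nonzero, while all higher differences vanish, so the minimal degree is 2.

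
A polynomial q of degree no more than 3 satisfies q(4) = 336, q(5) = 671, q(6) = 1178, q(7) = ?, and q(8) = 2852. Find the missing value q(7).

1893

On equispaced nodes a degree-3 polynomial has vanishing fourth forward difference, so
  q(4) - 4·q(5) + 6·q(6) - 4·q(7) + q(8) = 0.
Substituting the known values and solving for q(7):
  -4·q(7) = -7572
  q(7) = 1893.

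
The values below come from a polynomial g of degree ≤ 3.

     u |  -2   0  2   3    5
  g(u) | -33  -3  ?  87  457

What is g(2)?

19

The 4 known points determine the degree-3 polynomial uniquely.
Write g(u) = au^3 + bu^2 + cu + d. Substituting each data point gives a linear system:
  -8a + 4b - 2c + d = -33
  d = -3
  27a + 9b + 3c + d = 87
  125a + 25b + 5c + d = 457
Solving the system yields a = 4, b = -1, c = -3, d = -3.
So g(u) = 4u^3 - u^2 - 3u - 3.
Then g(2) = 19.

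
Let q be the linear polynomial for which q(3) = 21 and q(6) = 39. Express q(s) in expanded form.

q(s) = 6s + 3

Using the Lagrange interpolation formula with nodes 3, 6:
  L_0(s) = (s - 6) / -3
  L_1(s) = (s - 3) / 3
Then q(s) = 21·L_0(s) + 39·L_1(s).
Expanding and collecting terms gives q(s) = 6s + 3.
Check: q(6) = 39. ✓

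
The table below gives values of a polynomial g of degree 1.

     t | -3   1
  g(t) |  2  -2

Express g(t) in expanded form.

g(t) = -t - 1

Write g(t) = at + b. Substituting each data point gives a linear system:
  -3a + b = 2
  a + b = -2
Solving the system yields a = -1, b = -1.
So g(t) = -t - 1.
Check: g(-3) = 2. ✓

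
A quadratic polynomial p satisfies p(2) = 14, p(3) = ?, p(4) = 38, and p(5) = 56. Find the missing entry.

24

The 3 known points determine the degree-2 polynomial uniquely.
Write p(u) = au^2 + bu + c. Substituting each data point gives a linear system:
  4a + 2b + c = 14
  16a + 4b + c = 38
  25a + 5b + c = 56
Solving the system yields a = 2, b = 0, c = 6.
So p(u) = 2u^2 + 6.
Then p(3) = 24.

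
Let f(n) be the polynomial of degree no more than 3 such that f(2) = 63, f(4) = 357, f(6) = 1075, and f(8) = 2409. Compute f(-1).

Using the Lagrange interpolation formula with nodes 2, 4, 6, 8:
  L_0(n) = (n - 4)(n - 6)(n - 8) / -48
  L_1(n) = (n - 2)(n - 6)(n - 8) / 16
  L_2(n) = (n - 2)(n - 4)(n - 8) / -16
  L_3(n) = (n - 2)(n - 4)(n - 6) / 48
Then f(n) = 63·L_0(n) + 357·L_1(n) + 1075·L_2(n) + 2409·L_3(n).
Expanding and collecting terms gives f(n) = 4n^3 + 5n^2 + 5n + 1.
Evaluating at n = -1: f(-1) = -3.

-3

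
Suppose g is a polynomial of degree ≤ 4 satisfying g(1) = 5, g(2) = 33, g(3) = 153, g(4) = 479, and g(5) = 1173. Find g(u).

g(u) = 2u^4 - u^3 + 2u^2 - u + 3

Write g(u) = au^4 + bu^3 + cu^2 + du + e. Substituting each data point gives a linear system:
  a + b + c + d + e = 5
  16a + 8b + 4c + 2d + e = 33
  81a + 27b + 9c + 3d + e = 153
  256a + 64b + 16c + 4d + e = 479
  625a + 125b + 25c + 5d + e = 1173
Solving the system yields a = 2, b = -1, c = 2, d = -1, e = 3.
So g(u) = 2u^4 - u^3 + 2u^2 - u + 3.
Check: g(1) = 5. ✓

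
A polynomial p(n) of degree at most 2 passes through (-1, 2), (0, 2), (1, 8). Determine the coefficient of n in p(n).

Write p(n) = an^2 + bn + c. Substituting each data point gives a linear system:
  a - b + c = 2
  c = 2
  a + b + c = 8
Solving the system yields a = 3, b = 3, c = 2.
So p(n) = 3n^2 + 3n + 2.
The coefficient of n is 3.

3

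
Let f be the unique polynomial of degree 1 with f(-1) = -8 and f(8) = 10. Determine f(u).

f(u) = 2u - 6

Write f(u) = au + b. Substituting each data point gives a linear system:
  -a + b = -8
  8a + b = 10
Solving the system yields a = 2, b = -6.
So f(u) = 2u - 6.
Check: f(8) = 10. ✓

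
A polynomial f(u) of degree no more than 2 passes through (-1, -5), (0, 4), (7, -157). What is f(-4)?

-80

Write f(u) = au^2 + bu + c. Substituting each data point gives a linear system:
  a - b + c = -5
  c = 4
  49a + 7b + c = -157
Solving the system yields a = -4, b = 5, c = 4.
So f(u) = -4u^2 + 5u + 4.
Then f(-4) = -80.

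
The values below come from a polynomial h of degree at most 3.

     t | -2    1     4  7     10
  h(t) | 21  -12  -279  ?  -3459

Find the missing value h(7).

-1266

On equispaced nodes a degree-3 polynomial has vanishing fourth forward difference, so
  h(-2) - 4·h(1) + 6·h(4) - 4·h(7) + h(10) = 0.
Substituting the known values and solving for h(7):
  -4·h(7) = 5064
  h(7) = -1266.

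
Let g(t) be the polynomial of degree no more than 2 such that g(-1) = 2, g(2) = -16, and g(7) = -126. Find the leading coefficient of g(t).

-2

Write g(t) = at^2 + bt + c. Substituting each data point gives a linear system:
  a - b + c = 2
  4a + 2b + c = -16
  49a + 7b + c = -126
Solving the system yields a = -2, b = -4, c = 0.
So g(t) = -2t^2 - 4t.
The leading coefficient is -2.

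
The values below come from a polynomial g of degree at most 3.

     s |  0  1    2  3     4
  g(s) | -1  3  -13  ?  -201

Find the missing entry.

-73

On equispaced nodes a degree-3 polynomial has vanishing fourth forward difference, so
  g(0) - 4·g(1) + 6·g(2) - 4·g(3) + g(4) = 0.
Substituting the known values and solving for g(3):
  -4·g(3) = 292
  g(3) = -73.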